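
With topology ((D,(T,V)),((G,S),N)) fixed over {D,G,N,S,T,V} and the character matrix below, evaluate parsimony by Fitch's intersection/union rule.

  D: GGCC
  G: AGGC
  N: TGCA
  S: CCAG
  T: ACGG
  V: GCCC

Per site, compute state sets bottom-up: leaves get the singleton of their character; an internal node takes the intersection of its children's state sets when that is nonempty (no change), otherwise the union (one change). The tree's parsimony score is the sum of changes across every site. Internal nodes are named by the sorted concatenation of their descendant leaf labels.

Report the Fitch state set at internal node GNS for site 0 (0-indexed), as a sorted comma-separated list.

TV@0: {A} ∪ {G} = {A,G} (union, +1)
DTV@0: {G} ∩ {A,G} = {G} (intersection, +0)
GS@0: {A} ∪ {C} = {A,C} (union, +1)
GNS@0: {A,C} ∪ {T} = {A,C,T} (union, +1)
DGNSTV@0: {G} ∪ {A,C,T} = {A,C,G,T} (union, +1)
TV@1: {C} ∩ {C} = {C} (intersection, +0)
DTV@1: {G} ∪ {C} = {C,G} (union, +1)
GS@1: {G} ∪ {C} = {C,G} (union, +1)
GNS@1: {C,G} ∩ {G} = {G} (intersection, +0)
DGNSTV@1: {C,G} ∩ {G} = {G} (intersection, +0)
TV@2: {G} ∪ {C} = {C,G} (union, +1)
DTV@2: {C} ∩ {C,G} = {C} (intersection, +0)
GS@2: {G} ∪ {A} = {A,G} (union, +1)
GNS@2: {A,G} ∪ {C} = {A,C,G} (union, +1)
DGNSTV@2: {C} ∩ {A,C,G} = {C} (intersection, +0)
TV@3: {G} ∪ {C} = {C,G} (union, +1)
DTV@3: {C} ∩ {C,G} = {C} (intersection, +0)
GS@3: {C} ∪ {G} = {C,G} (union, +1)
GNS@3: {C,G} ∪ {A} = {A,C,G} (union, +1)
DGNSTV@3: {C} ∩ {A,C,G} = {C} (intersection, +0)
per-site changes: [4, 2, 3, 3]; total = 12

A,C,T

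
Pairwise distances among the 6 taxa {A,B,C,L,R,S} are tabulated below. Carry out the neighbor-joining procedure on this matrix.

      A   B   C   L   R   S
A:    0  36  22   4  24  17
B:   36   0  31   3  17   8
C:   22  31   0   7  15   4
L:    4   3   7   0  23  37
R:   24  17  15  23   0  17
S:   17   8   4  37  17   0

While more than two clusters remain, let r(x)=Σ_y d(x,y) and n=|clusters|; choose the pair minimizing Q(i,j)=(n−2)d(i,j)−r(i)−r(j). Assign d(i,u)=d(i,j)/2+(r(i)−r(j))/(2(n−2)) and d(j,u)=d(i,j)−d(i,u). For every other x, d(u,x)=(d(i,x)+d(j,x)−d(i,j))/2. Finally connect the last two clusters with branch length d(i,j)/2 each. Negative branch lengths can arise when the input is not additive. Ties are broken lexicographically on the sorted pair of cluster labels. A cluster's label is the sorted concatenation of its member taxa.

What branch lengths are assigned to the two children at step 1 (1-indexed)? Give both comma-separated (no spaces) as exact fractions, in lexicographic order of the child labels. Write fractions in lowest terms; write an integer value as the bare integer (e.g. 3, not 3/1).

45/8,-13/8

1. join A+L (d=4, Q=-161) ⇒ AL; edges |A|=45/8, |L|=-13/8
  updated: d(AL,B)=35/2, d(AL,C)=25/2, d(AL,R)=43/2, d(AL,S)=25
2. join C+S (d=4, Q=-209/2) ⇒ CS; edges |C|=41/12, |S|=7/12
  updated: d(AL,CS)=67/4, d(B,CS)=35/2, d(CS,R)=14
3. join AL+B (d=35/2, Q=-291/4) ⇒ ABL; edges |AL|=155/16, |B|=125/16
  updated: d(ABL,CS)=67/8, d(ABL,R)=21/2
4. join ABL+CS (d=67/8, Q=-263/8) ⇒ ABCLS; edges |ABL|=39/16, |CS|=95/16
  updated: d(ABCLS,R)=129/16
5. join ABCLS+R (d=129/16) ⇒ ABCLRS; edges |ABCLS|=129/32, |R|=129/32
final tree: ((((A:45/8,L:-13/8):155/16,B:125/16):39/16,(C:41/12,S:7/12):95/16):129/32,R:129/32)
total length: 671/16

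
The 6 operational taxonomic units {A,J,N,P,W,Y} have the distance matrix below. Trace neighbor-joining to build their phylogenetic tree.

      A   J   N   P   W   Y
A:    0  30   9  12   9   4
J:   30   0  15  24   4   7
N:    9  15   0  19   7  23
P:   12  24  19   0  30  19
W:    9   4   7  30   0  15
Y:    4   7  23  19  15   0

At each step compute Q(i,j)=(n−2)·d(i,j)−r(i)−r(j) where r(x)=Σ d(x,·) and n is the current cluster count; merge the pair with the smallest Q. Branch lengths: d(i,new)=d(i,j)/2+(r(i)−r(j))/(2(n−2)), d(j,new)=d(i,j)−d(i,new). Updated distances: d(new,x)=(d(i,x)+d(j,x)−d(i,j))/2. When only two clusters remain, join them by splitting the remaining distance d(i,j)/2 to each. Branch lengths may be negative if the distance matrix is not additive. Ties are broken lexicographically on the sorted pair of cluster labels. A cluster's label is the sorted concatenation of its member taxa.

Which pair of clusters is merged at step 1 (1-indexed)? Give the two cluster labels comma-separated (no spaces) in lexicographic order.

J,W

iteration 1: select J,W (d=4, Q=-129); attach at lengths (31/8, 1/8); label the merged cluster JW
  updated: d(A,JW)=35/2, d(JW,N)=9, d(JW,P)=25, d(JW,Y)=9
iteration 2: select JW,N (d=9, Q=-187/2); attach at lengths (55/12, 53/12); label the merged cluster JNW
  updated: d(A,JNW)=35/4, d(JNW,P)=35/2, d(JNW,Y)=23/2
iteration 3: select A,Y (d=4, Q=-205/4); attach at lengths (-7/16, 71/16); label the merged cluster AY
  updated: d(AY,JNW)=65/8, d(AY,P)=27/2
iteration 4: select AY,JNW (d=65/8, Q=-313/8); attach at lengths (33/16, 97/16); label the merged cluster AJNWY
  updated: d(AJNWY,P)=183/16
iteration 5: select AJNWY,P (d=183/16); attach at lengths (183/32, 183/32); label the merged cluster AJNPWY
final tree: (((A:-7/16,Y:71/16):33/16,((J:31/8,W:1/8):55/12,N:53/12):97/16):183/32,P:183/32)
total length: 585/16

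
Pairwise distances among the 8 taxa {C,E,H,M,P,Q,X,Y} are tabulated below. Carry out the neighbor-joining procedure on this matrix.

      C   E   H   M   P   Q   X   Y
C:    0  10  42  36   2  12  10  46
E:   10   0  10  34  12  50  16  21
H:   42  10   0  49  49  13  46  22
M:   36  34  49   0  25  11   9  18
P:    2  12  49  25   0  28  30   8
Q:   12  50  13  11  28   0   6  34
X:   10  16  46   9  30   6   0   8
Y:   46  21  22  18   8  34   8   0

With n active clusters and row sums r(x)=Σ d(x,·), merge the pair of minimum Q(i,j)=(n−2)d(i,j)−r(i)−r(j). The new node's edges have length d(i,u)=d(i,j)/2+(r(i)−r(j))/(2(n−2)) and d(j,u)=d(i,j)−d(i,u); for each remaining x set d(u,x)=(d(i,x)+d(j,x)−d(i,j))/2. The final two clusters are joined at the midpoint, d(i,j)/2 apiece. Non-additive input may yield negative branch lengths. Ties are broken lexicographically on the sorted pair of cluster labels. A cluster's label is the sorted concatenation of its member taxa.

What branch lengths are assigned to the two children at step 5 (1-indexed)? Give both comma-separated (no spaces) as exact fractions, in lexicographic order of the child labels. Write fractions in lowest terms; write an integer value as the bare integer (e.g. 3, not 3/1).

iteration 1: select E,H (d=10, Q=-324); attach at lengths (-3/2, 23/2); label the merged cluster EH
  updated: d(C,EH)=21, d(EH,M)=73/2, d(EH,P)=51/2, d(EH,Q)=53/2, d(EH,X)=26, d(EH,Y)=33/2
iteration 2: select C,P (d=2, Q=-471/2); attach at lengths (37/20, 3/20); label the merged cluster CP
  updated: d(CP,EH)=89/4, d(CP,M)=59/2, d(CP,Q)=19, d(CP,X)=19, d(CP,Y)=26
iteration 3: select EH,Y (d=33/2, Q=-657/4); attach at lengths (365/32, 163/32); label the merged cluster EHY
  updated: d(CP,EHY)=127/8, d(EHY,M)=19, d(EHY,Q)=22, d(EHY,X)=35/4
iteration 4: select CP,EHY (d=127/8, Q=-811/8); attach at lengths (523/48, 239/48); label the merged cluster CEHPY
  updated: d(CEHPY,M)=261/16, d(CEHPY,Q)=201/16, d(CEHPY,X)=95/16
iteration 5: select CEHPY,X (d=95/16, Q=-351/8); attach at lengths (103/16, -1/2); label the merged cluster CEHPXY
  updated: d(CEHPXY,M)=155/16, d(CEHPXY,Q)=101/16
iteration 6: select CEHPXY,M (d=155/16, Q=-27); attach at lengths (5/2, 115/16); label the merged cluster CEHMPXY
  updated: d(CEHMPXY,Q)=61/16
iteration 7: select CEHMPXY,Q (d=61/16); attach at lengths (61/32, 61/32); label the merged cluster CEHMPQXY
final tree: (((((C:37/20,P:3/20):523/48,((E:-3/2,H:23/2):365/32,Y:163/32):239/48):103/16,X:-1/2):5/2,M:115/16):61/32,Q:61/32)
total length: 1021/16

103/16,-1/2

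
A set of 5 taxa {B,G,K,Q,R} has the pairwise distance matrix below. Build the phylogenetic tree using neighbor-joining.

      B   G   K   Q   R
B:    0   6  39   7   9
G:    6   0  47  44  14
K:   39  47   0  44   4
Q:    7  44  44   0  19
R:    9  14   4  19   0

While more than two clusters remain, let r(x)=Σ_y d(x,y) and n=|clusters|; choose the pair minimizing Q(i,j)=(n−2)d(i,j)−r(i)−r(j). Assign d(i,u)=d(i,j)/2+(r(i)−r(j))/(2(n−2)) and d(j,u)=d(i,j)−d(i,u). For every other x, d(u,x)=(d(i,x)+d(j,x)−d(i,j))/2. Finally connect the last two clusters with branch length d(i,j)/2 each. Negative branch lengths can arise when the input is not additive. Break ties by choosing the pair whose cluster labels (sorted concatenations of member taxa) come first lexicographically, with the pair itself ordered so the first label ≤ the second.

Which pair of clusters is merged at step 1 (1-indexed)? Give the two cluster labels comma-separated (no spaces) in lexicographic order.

1. join K+R (d=4, Q=-168) ⇒ KR; edges |K|=50/3, |R|=-38/3
  updated: d(B,KR)=22, d(G,KR)=57/2, d(KR,Q)=59/2
2. join B+G (d=6, Q=-203/2) ⇒ BG; edges |B|=-63/8, |G|=111/8
  updated: d(BG,KR)=89/4, d(BG,Q)=45/2
3. join BG+KR (d=89/4, Q=-297/4) ⇒ BGKR; edges |BG|=61/8, |KR|=117/8
  updated: d(BGKR,Q)=119/8
4. join BGKR+Q (d=119/8) ⇒ BGKQR; edges |BGKR|=119/16, |Q|=119/16
final tree: (((B:-63/8,G:111/8):61/8,(K:50/3,R:-38/3):117/8):119/16,Q:119/16)
total length: 377/8

K,R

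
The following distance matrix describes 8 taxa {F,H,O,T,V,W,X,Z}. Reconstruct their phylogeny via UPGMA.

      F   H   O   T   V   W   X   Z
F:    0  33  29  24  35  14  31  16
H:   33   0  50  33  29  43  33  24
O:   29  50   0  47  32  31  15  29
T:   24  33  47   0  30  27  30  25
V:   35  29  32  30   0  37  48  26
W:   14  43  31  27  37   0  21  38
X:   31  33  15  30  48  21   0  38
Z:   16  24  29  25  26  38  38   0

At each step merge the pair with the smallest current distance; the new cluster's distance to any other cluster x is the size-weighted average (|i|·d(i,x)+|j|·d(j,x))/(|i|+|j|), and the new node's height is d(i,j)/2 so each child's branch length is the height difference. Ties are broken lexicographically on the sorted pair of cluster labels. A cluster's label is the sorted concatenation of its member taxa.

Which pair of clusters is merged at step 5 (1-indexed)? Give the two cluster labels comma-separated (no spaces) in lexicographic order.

HZ,V

iteration 1: select F,W (d=14); attach at lengths (7, 7); label the merged cluster FW
  updated: d(FW,H)=38, d(FW,O)=30, d(FW,T)=51/2, d(FW,V)=36, d(FW,X)=26, d(FW,Z)=27
iteration 2: select O,X (d=15); attach at lengths (15/2, 15/2); label the merged cluster OX
  updated: d(FW,OX)=28, d(H,OX)=83/2, d(OX,T)=77/2, d(OX,V)=40, d(OX,Z)=67/2
iteration 3: select H,Z (d=24); attach at lengths (12, 12); label the merged cluster HZ
  updated: d(FW,HZ)=65/2, d(HZ,OX)=75/2, d(HZ,T)=29, d(HZ,V)=55/2
iteration 4: select FW,T (d=51/2); attach at lengths (23/4, 51/4); label the merged cluster FTW
  updated: d(FTW,HZ)=94/3, d(FTW,OX)=63/2, d(FTW,V)=34
iteration 5: select HZ,V (d=55/2); attach at lengths (7/4, 55/4); label the merged cluster HVZ
  updated: d(FTW,HVZ)=290/9, d(HVZ,OX)=115/3
iteration 6: select FTW,OX (d=63/2); attach at lengths (3, 33/4); label the merged cluster FOTWX
  updated: d(FOTWX,HVZ)=104/3
iteration 7: select FOTWX,HVZ (d=104/3); attach at lengths (19/12, 43/12); label the merged cluster FHOTVWXZ
final tree: ((((F:7,W:7):23/4,T:51/4):3,(O:15/2,X:15/2):33/4):19/12,((H:12,Z:12):7/4,V:55/4):43/12)
total length: 1241/12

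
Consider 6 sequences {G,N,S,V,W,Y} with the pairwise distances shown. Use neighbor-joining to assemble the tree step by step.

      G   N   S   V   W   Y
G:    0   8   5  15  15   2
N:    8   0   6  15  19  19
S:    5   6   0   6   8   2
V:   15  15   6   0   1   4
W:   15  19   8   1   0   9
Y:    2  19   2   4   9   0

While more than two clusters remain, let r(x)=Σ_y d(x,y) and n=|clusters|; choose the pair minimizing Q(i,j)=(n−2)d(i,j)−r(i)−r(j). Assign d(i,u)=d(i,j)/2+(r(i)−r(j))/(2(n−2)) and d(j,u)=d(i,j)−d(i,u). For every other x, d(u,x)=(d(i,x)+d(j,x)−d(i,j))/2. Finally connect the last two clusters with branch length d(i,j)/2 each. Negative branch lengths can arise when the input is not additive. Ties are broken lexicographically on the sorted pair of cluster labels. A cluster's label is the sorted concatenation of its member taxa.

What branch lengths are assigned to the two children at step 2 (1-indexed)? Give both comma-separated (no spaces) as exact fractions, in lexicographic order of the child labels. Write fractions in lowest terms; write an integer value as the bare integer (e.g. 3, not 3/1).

2/3,22/3

step 1: merge (V,W) at d=1, Q=-89; branch lengths V→-7/8, W→15/8; new cluster VW
  updated: d(G,VW)=29/2, d(N,VW)=33/2, d(S,VW)=13/2, d(VW,Y)=6
step 2: merge (G,N) at d=8, Q=-55; branch lengths G→2/3, N→22/3; new cluster GN
  updated: d(GN,S)=3/2, d(GN,VW)=23/2, d(GN,Y)=13/2
step 3: merge (GN,S) at d=3/2, Q=-53/2; branch lengths GN→25/8, S→-13/8; new cluster GNS
  updated: d(GNS,VW)=33/4, d(GNS,Y)=7/2
step 4: merge (GNS,VW) at d=33/4, Q=-71/4; branch lengths GNS→23/8, VW→43/8; new cluster GNSVW
  updated: d(GNSVW,Y)=5/8
step 5: merge (GNSVW,Y) at d=5/8; branch lengths GNSVW→5/16, Y→5/16; new cluster GNSVWY
final tree: ((((G:2/3,N:22/3):25/8,S:-13/8):23/8,(V:-7/8,W:15/8):43/8):5/16,Y:5/16)
total length: 155/8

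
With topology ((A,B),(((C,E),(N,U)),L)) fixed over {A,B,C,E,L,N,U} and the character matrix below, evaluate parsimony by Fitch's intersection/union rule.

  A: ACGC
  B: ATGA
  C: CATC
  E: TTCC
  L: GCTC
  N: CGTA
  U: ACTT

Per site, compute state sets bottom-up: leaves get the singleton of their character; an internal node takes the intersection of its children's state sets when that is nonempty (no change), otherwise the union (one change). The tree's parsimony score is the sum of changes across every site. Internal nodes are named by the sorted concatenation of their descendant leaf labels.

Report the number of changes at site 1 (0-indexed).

4

AB@0: {A} ∩ {A} = {A} (intersection, +0)
CE@0: {C} ∪ {T} = {C,T} (union, +1)
NU@0: {C} ∪ {A} = {A,C} (union, +1)
CENU@0: {C,T} ∩ {A,C} = {C} (intersection, +0)
CELNU@0: {C} ∪ {G} = {C,G} (union, +1)
ABCELNU@0: {A} ∪ {C,G} = {A,C,G} (union, +1)
AB@1: {C} ∪ {T} = {C,T} (union, +1)
CE@1: {A} ∪ {T} = {A,T} (union, +1)
NU@1: {G} ∪ {C} = {C,G} (union, +1)
CENU@1: {A,T} ∪ {C,G} = {A,C,G,T} (union, +1)
CELNU@1: {A,C,G,T} ∩ {C} = {C} (intersection, +0)
ABCELNU@1: {C,T} ∩ {C} = {C} (intersection, +0)
AB@2: {G} ∩ {G} = {G} (intersection, +0)
CE@2: {T} ∪ {C} = {C,T} (union, +1)
NU@2: {T} ∩ {T} = {T} (intersection, +0)
CENU@2: {C,T} ∩ {T} = {T} (intersection, +0)
CELNU@2: {T} ∩ {T} = {T} (intersection, +0)
ABCELNU@2: {G} ∪ {T} = {G,T} (union, +1)
AB@3: {C} ∪ {A} = {A,C} (union, +1)
CE@3: {C} ∩ {C} = {C} (intersection, +0)
NU@3: {A} ∪ {T} = {A,T} (union, +1)
CENU@3: {C} ∪ {A,T} = {A,C,T} (union, +1)
CELNU@3: {A,C,T} ∩ {C} = {C} (intersection, +0)
ABCELNU@3: {A,C} ∩ {C} = {C} (intersection, +0)
per-site changes: [4, 4, 2, 3]; total = 13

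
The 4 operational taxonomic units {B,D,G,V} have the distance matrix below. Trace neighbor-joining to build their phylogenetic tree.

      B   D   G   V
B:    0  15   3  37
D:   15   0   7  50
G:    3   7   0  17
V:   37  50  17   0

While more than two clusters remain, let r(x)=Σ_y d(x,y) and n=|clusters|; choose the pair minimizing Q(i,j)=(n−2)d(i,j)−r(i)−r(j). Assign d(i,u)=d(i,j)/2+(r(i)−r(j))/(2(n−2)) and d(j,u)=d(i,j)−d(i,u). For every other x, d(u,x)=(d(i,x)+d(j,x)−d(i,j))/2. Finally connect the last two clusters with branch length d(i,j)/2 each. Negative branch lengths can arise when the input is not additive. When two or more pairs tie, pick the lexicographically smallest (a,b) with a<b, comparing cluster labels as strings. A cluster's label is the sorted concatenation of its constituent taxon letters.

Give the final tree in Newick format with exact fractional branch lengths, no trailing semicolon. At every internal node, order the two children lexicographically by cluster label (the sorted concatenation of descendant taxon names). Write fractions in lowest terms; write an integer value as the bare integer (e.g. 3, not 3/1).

1. join B+D (d=15, Q=-97) ⇒ BD; edges |B|=13/4, |D|=47/4
  updated: d(BD,G)=-5/2, d(BD,V)=36
2. join BD+G (d=-5/2, Q=-101/2) ⇒ BDG; edges |BD|=33/4, |G|=-43/4
  updated: d(BDG,V)=111/4
3. join BDG+V (d=111/4) ⇒ BDGV; edges |BDG|=111/8, |V|=111/8
final tree: (((B:13/4,D:47/4):33/4,G:-43/4):111/8,V:111/8)
total length: 161/4

(((B:13/4,D:47/4):33/4,G:-43/4):111/8,V:111/8)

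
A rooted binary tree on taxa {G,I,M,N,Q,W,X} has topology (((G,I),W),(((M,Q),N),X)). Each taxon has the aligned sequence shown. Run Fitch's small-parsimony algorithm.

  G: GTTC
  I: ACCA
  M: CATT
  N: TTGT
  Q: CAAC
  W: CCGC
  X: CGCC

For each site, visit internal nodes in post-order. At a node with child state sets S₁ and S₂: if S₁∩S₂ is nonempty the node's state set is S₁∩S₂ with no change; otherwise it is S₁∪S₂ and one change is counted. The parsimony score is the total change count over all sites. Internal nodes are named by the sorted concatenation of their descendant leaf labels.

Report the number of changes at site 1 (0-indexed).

GI@0: {G} ∪ {A} = {A,G} (union, +1)
GIW@0: {A,G} ∪ {C} = {A,C,G} (union, +1)
MQ@0: {C} ∩ {C} = {C} (intersection, +0)
MNQ@0: {C} ∪ {T} = {C,T} (union, +1)
MNQX@0: {C,T} ∩ {C} = {C} (intersection, +0)
GIMNQWX@0: {A,C,G} ∩ {C} = {C} (intersection, +0)
GI@1: {T} ∪ {C} = {C,T} (union, +1)
GIW@1: {C,T} ∩ {C} = {C} (intersection, +0)
MQ@1: {A} ∩ {A} = {A} (intersection, +0)
MNQ@1: {A} ∪ {T} = {A,T} (union, +1)
MNQX@1: {A,T} ∪ {G} = {A,G,T} (union, +1)
GIMNQWX@1: {C} ∪ {A,G,T} = {A,C,G,T} (union, +1)
GI@2: {T} ∪ {C} = {C,T} (union, +1)
GIW@2: {C,T} ∪ {G} = {C,G,T} (union, +1)
MQ@2: {T} ∪ {A} = {A,T} (union, +1)
MNQ@2: {A,T} ∪ {G} = {A,G,T} (union, +1)
MNQX@2: {A,G,T} ∪ {C} = {A,C,G,T} (union, +1)
GIMNQWX@2: {C,G,T} ∩ {A,C,G,T} = {C,G,T} (intersection, +0)
GI@3: {C} ∪ {A} = {A,C} (union, +1)
GIW@3: {A,C} ∩ {C} = {C} (intersection, +0)
MQ@3: {T} ∪ {C} = {C,T} (union, +1)
MNQ@3: {C,T} ∩ {T} = {T} (intersection, +0)
MNQX@3: {T} ∪ {C} = {C,T} (union, +1)
GIMNQWX@3: {C} ∩ {C,T} = {C} (intersection, +0)
per-site changes: [3, 4, 5, 3]; total = 15

4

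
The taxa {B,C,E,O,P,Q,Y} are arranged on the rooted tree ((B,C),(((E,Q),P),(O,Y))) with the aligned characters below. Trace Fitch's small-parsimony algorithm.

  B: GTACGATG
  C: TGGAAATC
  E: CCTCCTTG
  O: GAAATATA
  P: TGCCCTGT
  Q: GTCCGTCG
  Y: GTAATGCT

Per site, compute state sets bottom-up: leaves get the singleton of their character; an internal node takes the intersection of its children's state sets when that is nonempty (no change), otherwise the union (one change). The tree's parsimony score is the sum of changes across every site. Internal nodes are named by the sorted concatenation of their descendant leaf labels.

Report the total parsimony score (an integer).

BC@0: {G} ∪ {T} = {G,T} (union, +1)
EQ@0: {C} ∪ {G} = {C,G} (union, +1)
EPQ@0: {C,G} ∪ {T} = {C,G,T} (union, +1)
OY@0: {G} ∩ {G} = {G} (intersection, +0)
EOPQY@0: {C,G,T} ∩ {G} = {G} (intersection, +0)
BCEOPQY@0: {G,T} ∩ {G} = {G} (intersection, +0)
BC@1: {T} ∪ {G} = {G,T} (union, +1)
EQ@1: {C} ∪ {T} = {C,T} (union, +1)
EPQ@1: {C,T} ∪ {G} = {C,G,T} (union, +1)
OY@1: {A} ∪ {T} = {A,T} (union, +1)
EOPQY@1: {C,G,T} ∩ {A,T} = {T} (intersection, +0)
BCEOPQY@1: {G,T} ∩ {T} = {T} (intersection, +0)
BC@2: {A} ∪ {G} = {A,G} (union, +1)
EQ@2: {T} ∪ {C} = {C,T} (union, +1)
EPQ@2: {C,T} ∩ {C} = {C} (intersection, +0)
OY@2: {A} ∩ {A} = {A} (intersection, +0)
EOPQY@2: {C} ∪ {A} = {A,C} (union, +1)
BCEOPQY@2: {A,G} ∩ {A,C} = {A} (intersection, +0)
BC@3: {C} ∪ {A} = {A,C} (union, +1)
EQ@3: {C} ∩ {C} = {C} (intersection, +0)
EPQ@3: {C} ∩ {C} = {C} (intersection, +0)
OY@3: {A} ∩ {A} = {A} (intersection, +0)
EOPQY@3: {C} ∪ {A} = {A,C} (union, +1)
BCEOPQY@3: {A,C} ∩ {A,C} = {A,C} (intersection, +0)
BC@4: {G} ∪ {A} = {A,G} (union, +1)
EQ@4: {C} ∪ {G} = {C,G} (union, +1)
EPQ@4: {C,G} ∩ {C} = {C} (intersection, +0)
OY@4: {T} ∩ {T} = {T} (intersection, +0)
EOPQY@4: {C} ∪ {T} = {C,T} (union, +1)
BCEOPQY@4: {A,G} ∪ {C,T} = {A,C,G,T} (union, +1)
BC@5: {A} ∩ {A} = {A} (intersection, +0)
EQ@5: {T} ∩ {T} = {T} (intersection, +0)
EPQ@5: {T} ∩ {T} = {T} (intersection, +0)
OY@5: {A} ∪ {G} = {A,G} (union, +1)
EOPQY@5: {T} ∪ {A,G} = {A,G,T} (union, +1)
BCEOPQY@5: {A} ∩ {A,G,T} = {A} (intersection, +0)
BC@6: {T} ∩ {T} = {T} (intersection, +0)
EQ@6: {T} ∪ {C} = {C,T} (union, +1)
EPQ@6: {C,T} ∪ {G} = {C,G,T} (union, +1)
OY@6: {T} ∪ {C} = {C,T} (union, +1)
EOPQY@6: {C,G,T} ∩ {C,T} = {C,T} (intersection, +0)
BCEOPQY@6: {T} ∩ {C,T} = {T} (intersection, +0)
BC@7: {G} ∪ {C} = {C,G} (union, +1)
EQ@7: {G} ∩ {G} = {G} (intersection, +0)
EPQ@7: {G} ∪ {T} = {G,T} (union, +1)
OY@7: {A} ∪ {T} = {A,T} (union, +1)
EOPQY@7: {G,T} ∩ {A,T} = {T} (intersection, +0)
BCEOPQY@7: {C,G} ∪ {T} = {C,G,T} (union, +1)
per-site changes: [3, 4, 3, 2, 4, 2, 3, 4]; total = 25

25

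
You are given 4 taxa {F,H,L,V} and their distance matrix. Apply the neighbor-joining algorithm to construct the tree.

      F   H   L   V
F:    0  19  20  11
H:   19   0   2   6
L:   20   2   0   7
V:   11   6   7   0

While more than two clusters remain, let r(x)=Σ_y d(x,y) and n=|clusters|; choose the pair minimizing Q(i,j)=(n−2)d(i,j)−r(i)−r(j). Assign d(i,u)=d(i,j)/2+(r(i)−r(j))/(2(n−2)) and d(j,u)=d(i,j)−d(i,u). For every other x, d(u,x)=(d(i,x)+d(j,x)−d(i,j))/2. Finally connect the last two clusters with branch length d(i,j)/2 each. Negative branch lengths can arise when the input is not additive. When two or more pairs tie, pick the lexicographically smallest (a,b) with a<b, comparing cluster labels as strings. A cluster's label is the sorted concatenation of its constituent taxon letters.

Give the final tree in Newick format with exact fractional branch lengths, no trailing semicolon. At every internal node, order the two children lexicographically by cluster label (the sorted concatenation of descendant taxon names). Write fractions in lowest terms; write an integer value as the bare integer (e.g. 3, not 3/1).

(((F:12,V:-1):13/2,H:1/2):3/4,L:3/4)

iteration 1: select F,V (d=11, Q=-52); attach at lengths (12, -1); label the merged cluster FV
  updated: d(FV,H)=7, d(FV,L)=8
iteration 2: select FV,H (d=7, Q=-17); attach at lengths (13/2, 1/2); label the merged cluster FHV
  updated: d(FHV,L)=3/2
iteration 3: select FHV,L (d=3/2); attach at lengths (3/4, 3/4); label the merged cluster FHLV
final tree: (((F:12,V:-1):13/2,H:1/2):3/4,L:3/4)
total length: 39/2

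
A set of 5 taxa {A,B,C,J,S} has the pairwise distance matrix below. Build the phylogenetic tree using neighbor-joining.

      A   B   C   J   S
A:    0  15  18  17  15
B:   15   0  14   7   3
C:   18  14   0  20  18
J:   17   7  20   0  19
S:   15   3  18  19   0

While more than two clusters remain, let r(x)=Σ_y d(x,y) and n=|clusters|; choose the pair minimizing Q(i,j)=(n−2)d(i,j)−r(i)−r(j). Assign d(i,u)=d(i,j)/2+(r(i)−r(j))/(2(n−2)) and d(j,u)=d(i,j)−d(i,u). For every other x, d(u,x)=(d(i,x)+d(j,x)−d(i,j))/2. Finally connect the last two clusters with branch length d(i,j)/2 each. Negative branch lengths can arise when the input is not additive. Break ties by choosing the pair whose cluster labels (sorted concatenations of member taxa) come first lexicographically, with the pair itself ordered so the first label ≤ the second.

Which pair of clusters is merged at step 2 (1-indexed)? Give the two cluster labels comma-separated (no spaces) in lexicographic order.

1. join B+S (d=3, Q=-85) ⇒ BS; edges |B|=-7/6, |S|=25/6
  updated: d(A,BS)=27/2, d(BS,C)=29/2, d(BS,J)=23/2
2. join A+C (d=18, Q=-65) ⇒ AC; edges |A|=8, |C|=10
  updated: d(AC,BS)=5, d(AC,J)=19/2
3. join AC+BS (d=5, Q=-26) ⇒ ABCS; edges |AC|=3/2, |BS|=7/2
  updated: d(ABCS,J)=8
4. join ABCS+J (d=8) ⇒ ABCJS; edges |ABCS|=4, |J|=4
final tree: (((A:8,C:10):3/2,(B:-7/6,S:25/6):7/2):4,J:4)
total length: 34

A,C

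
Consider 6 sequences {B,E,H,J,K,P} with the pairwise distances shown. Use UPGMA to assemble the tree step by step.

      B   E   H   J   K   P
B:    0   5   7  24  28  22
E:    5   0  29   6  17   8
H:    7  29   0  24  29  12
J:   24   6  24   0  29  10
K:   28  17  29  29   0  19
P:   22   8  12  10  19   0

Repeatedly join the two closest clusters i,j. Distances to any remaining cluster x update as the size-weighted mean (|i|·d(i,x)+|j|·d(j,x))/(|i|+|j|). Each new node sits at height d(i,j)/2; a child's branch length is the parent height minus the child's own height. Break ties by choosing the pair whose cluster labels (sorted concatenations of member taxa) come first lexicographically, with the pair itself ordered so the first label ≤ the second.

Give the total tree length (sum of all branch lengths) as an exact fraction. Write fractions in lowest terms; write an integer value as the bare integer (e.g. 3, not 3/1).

iteration 1: select B,E (d=5); attach at lengths (5/2, 5/2); label the merged cluster BE
  updated: d(BE,H)=18, d(BE,J)=15, d(BE,K)=45/2, d(BE,P)=15
iteration 2: select J,P (d=10); attach at lengths (5, 5); label the merged cluster JP
  updated: d(BE,JP)=15, d(H,JP)=18, d(JP,K)=24
iteration 3: select BE,JP (d=15); attach at lengths (5, 5/2); label the merged cluster BEJP
  updated: d(BEJP,H)=18, d(BEJP,K)=93/4
iteration 4: select BEJP,H (d=18); attach at lengths (3/2, 9); label the merged cluster BEHJP
  updated: d(BEHJP,K)=122/5
iteration 5: select BEHJP,K (d=122/5); attach at lengths (16/5, 61/5); label the merged cluster BEHJKP
final tree: ((((B:5/2,E:5/2):5,(J:5,P:5):5/2):3/2,H:9):16/5,K:61/5)
total length: 242/5

242/5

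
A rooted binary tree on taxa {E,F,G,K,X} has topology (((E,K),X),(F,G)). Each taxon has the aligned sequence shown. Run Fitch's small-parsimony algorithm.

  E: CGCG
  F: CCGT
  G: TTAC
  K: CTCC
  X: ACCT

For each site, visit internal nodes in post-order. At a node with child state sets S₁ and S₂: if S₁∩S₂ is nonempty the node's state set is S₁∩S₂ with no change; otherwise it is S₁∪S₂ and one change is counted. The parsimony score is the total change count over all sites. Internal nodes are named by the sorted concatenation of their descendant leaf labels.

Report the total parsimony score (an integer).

10

[col 0] EK: children E:{C}, K:{C} ∩→ {C}; cost 0
[col 0] EKX: children EK:{C}, X:{A} ∪→ {A,C}; cost 1
[col 0] FG: children F:{C}, G:{T} ∪→ {C,T}; cost 1
[col 0] EFGKX: children EKX:{A,C}, FG:{C,T} ∩→ {C}; cost 0
[col 1] EK: children E:{G}, K:{T} ∪→ {G,T}; cost 1
[col 1] EKX: children EK:{G,T}, X:{C} ∪→ {C,G,T}; cost 1
[col 1] FG: children F:{C}, G:{T} ∪→ {C,T}; cost 1
[col 1] EFGKX: children EKX:{C,G,T}, FG:{C,T} ∩→ {C,T}; cost 0
[col 2] EK: children E:{C}, K:{C} ∩→ {C}; cost 0
[col 2] EKX: children EK:{C}, X:{C} ∩→ {C}; cost 0
[col 2] FG: children F:{G}, G:{A} ∪→ {A,G}; cost 1
[col 2] EFGKX: children EKX:{C}, FG:{A,G} ∪→ {A,C,G}; cost 1
[col 3] EK: children E:{G}, K:{C} ∪→ {C,G}; cost 1
[col 3] EKX: children EK:{C,G}, X:{T} ∪→ {C,G,T}; cost 1
[col 3] FG: children F:{T}, G:{C} ∪→ {C,T}; cost 1
[col 3] EFGKX: children EKX:{C,G,T}, FG:{C,T} ∩→ {C,T}; cost 0
per-site changes: [2, 3, 2, 3]; total = 10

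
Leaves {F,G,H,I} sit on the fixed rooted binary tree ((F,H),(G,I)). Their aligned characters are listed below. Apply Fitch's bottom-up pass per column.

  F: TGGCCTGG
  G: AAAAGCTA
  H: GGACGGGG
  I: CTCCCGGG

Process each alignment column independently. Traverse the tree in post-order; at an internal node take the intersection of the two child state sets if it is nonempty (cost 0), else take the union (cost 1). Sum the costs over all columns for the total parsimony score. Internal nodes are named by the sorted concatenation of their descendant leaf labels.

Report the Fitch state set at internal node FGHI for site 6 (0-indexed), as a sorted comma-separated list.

G

[col 0] FH: children F:{T}, H:{G} ∪→ {G,T}; cost 1
[col 0] GI: children G:{A}, I:{C} ∪→ {A,C}; cost 1
[col 0] FGHI: children FH:{G,T}, GI:{A,C} ∪→ {A,C,G,T}; cost 1
[col 1] FH: children F:{G}, H:{G} ∩→ {G}; cost 0
[col 1] GI: children G:{A}, I:{T} ∪→ {A,T}; cost 1
[col 1] FGHI: children FH:{G}, GI:{A,T} ∪→ {A,G,T}; cost 1
[col 2] FH: children F:{G}, H:{A} ∪→ {A,G}; cost 1
[col 2] GI: children G:{A}, I:{C} ∪→ {A,C}; cost 1
[col 2] FGHI: children FH:{A,G}, GI:{A,C} ∩→ {A}; cost 0
[col 3] FH: children F:{C}, H:{C} ∩→ {C}; cost 0
[col 3] GI: children G:{A}, I:{C} ∪→ {A,C}; cost 1
[col 3] FGHI: children FH:{C}, GI:{A,C} ∩→ {C}; cost 0
[col 4] FH: children F:{C}, H:{G} ∪→ {C,G}; cost 1
[col 4] GI: children G:{G}, I:{C} ∪→ {C,G}; cost 1
[col 4] FGHI: children FH:{C,G}, GI:{C,G} ∩→ {C,G}; cost 0
[col 5] FH: children F:{T}, H:{G} ∪→ {G,T}; cost 1
[col 5] GI: children G:{C}, I:{G} ∪→ {C,G}; cost 1
[col 5] FGHI: children FH:{G,T}, GI:{C,G} ∩→ {G}; cost 0
[col 6] FH: children F:{G}, H:{G} ∩→ {G}; cost 0
[col 6] GI: children G:{T}, I:{G} ∪→ {G,T}; cost 1
[col 6] FGHI: children FH:{G}, GI:{G,T} ∩→ {G}; cost 0
[col 7] FH: children F:{G}, H:{G} ∩→ {G}; cost 0
[col 7] GI: children G:{A}, I:{G} ∪→ {A,G}; cost 1
[col 7] FGHI: children FH:{G}, GI:{A,G} ∩→ {G}; cost 0
per-site changes: [3, 2, 2, 1, 2, 2, 1, 1]; total = 14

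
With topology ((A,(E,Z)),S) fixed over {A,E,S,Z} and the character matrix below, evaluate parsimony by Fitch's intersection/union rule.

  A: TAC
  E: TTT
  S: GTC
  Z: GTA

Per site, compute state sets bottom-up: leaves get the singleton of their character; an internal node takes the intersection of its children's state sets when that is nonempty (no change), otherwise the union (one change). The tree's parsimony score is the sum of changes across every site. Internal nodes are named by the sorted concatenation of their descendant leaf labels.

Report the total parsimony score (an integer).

[col 0] EZ: children E:{T}, Z:{G} ∪→ {G,T}; cost 1
[col 0] AEZ: children A:{T}, EZ:{G,T} ∩→ {T}; cost 0
[col 0] AESZ: children AEZ:{T}, S:{G} ∪→ {G,T}; cost 1
[col 1] EZ: children E:{T}, Z:{T} ∩→ {T}; cost 0
[col 1] AEZ: children A:{A}, EZ:{T} ∪→ {A,T}; cost 1
[col 1] AESZ: children AEZ:{A,T}, S:{T} ∩→ {T}; cost 0
[col 2] EZ: children E:{T}, Z:{A} ∪→ {A,T}; cost 1
[col 2] AEZ: children A:{C}, EZ:{A,T} ∪→ {A,C,T}; cost 1
[col 2] AESZ: children AEZ:{A,C,T}, S:{C} ∩→ {C}; cost 0
per-site changes: [2, 1, 2]; total = 5

5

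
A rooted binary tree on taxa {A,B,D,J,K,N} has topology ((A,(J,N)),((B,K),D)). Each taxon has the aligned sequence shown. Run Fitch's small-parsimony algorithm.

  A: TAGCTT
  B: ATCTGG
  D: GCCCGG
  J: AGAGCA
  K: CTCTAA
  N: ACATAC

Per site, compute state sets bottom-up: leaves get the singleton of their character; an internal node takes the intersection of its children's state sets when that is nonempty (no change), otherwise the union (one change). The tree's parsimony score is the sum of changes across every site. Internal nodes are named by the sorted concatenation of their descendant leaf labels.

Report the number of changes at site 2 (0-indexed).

JN@0: {A} ∩ {A} = {A} (intersection, +0)
AJN@0: {T} ∪ {A} = {A,T} (union, +1)
BK@0: {A} ∪ {C} = {A,C} (union, +1)
BDK@0: {A,C} ∪ {G} = {A,C,G} (union, +1)
ABDJKN@0: {A,T} ∩ {A,C,G} = {A} (intersection, +0)
JN@1: {G} ∪ {C} = {C,G} (union, +1)
AJN@1: {A} ∪ {C,G} = {A,C,G} (union, +1)
BK@1: {T} ∩ {T} = {T} (intersection, +0)
BDK@1: {T} ∪ {C} = {C,T} (union, +1)
ABDJKN@1: {A,C,G} ∩ {C,T} = {C} (intersection, +0)
JN@2: {A} ∩ {A} = {A} (intersection, +0)
AJN@2: {G} ∪ {A} = {A,G} (union, +1)
BK@2: {C} ∩ {C} = {C} (intersection, +0)
BDK@2: {C} ∩ {C} = {C} (intersection, +0)
ABDJKN@2: {A,G} ∪ {C} = {A,C,G} (union, +1)
JN@3: {G} ∪ {T} = {G,T} (union, +1)
AJN@3: {C} ∪ {G,T} = {C,G,T} (union, +1)
BK@3: {T} ∩ {T} = {T} (intersection, +0)
BDK@3: {T} ∪ {C} = {C,T} (union, +1)
ABDJKN@3: {C,G,T} ∩ {C,T} = {C,T} (intersection, +0)
JN@4: {C} ∪ {A} = {A,C} (union, +1)
AJN@4: {T} ∪ {A,C} = {A,C,T} (union, +1)
BK@4: {G} ∪ {A} = {A,G} (union, +1)
BDK@4: {A,G} ∩ {G} = {G} (intersection, +0)
ABDJKN@4: {A,C,T} ∪ {G} = {A,C,G,T} (union, +1)
JN@5: {A} ∪ {C} = {A,C} (union, +1)
AJN@5: {T} ∪ {A,C} = {A,C,T} (union, +1)
BK@5: {G} ∪ {A} = {A,G} (union, +1)
BDK@5: {A,G} ∩ {G} = {G} (intersection, +0)
ABDJKN@5: {A,C,T} ∪ {G} = {A,C,G,T} (union, +1)
per-site changes: [3, 3, 2, 3, 4, 4]; total = 19

2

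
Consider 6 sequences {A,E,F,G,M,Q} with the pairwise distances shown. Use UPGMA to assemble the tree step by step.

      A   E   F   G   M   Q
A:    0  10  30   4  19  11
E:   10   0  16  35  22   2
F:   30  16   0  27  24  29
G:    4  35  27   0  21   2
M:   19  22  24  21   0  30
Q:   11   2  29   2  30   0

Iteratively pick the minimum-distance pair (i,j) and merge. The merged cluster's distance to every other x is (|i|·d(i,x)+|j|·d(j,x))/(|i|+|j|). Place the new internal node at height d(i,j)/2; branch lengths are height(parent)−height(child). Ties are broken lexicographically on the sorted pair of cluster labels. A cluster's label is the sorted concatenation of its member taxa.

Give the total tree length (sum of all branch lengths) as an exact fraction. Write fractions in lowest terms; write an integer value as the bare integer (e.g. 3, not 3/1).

939/20

step 1: merge (E,Q) at d=2; branch lengths E→1, Q→1; new cluster EQ
  updated: d(A,EQ)=21/2, d(EQ,F)=45/2, d(EQ,G)=37/2, d(EQ,M)=26
step 2: merge (A,G) at d=4; branch lengths A→2, G→2; new cluster AG
  updated: d(AG,EQ)=29/2, d(AG,F)=57/2, d(AG,M)=20
step 3: merge (AG,EQ) at d=29/2; branch lengths AG→21/4, EQ→25/4; new cluster AEGQ
  updated: d(AEGQ,F)=51/2, d(AEGQ,M)=23
step 4: merge (AEGQ,M) at d=23; branch lengths AEGQ→17/4, M→23/2; new cluster AEGMQ
  updated: d(AEGMQ,F)=126/5
step 5: merge (AEGMQ,F) at d=126/5; branch lengths AEGMQ→11/10, F→63/5; new cluster AEFGMQ
final tree: ((((A:2,G:2):21/4,(E:1,Q:1):25/4):17/4,M:23/2):11/10,F:63/5)
total length: 939/20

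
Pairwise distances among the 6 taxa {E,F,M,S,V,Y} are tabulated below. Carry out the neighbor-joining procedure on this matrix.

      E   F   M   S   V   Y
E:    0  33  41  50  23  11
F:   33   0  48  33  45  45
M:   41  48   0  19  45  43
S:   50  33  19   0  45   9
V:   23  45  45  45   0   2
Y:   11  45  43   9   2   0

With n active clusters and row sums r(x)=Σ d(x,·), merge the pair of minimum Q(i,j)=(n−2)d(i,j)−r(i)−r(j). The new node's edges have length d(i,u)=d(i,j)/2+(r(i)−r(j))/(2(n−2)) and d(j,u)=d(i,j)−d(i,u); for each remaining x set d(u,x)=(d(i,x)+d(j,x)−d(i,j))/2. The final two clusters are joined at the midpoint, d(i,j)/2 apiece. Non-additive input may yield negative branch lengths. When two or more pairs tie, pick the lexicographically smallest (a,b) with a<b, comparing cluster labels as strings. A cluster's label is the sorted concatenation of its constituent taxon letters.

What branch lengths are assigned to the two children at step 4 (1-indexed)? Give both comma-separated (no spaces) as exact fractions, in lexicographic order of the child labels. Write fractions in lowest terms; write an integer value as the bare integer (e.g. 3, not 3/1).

8,51/8

iteration 1: select M,S (d=19, Q=-276); attach at lengths (29/2, 9/2); label the merged cluster MS
  updated: d(E,MS)=36, d(F,MS)=31, d(MS,V)=71/2, d(MS,Y)=33/2
iteration 2: select F,MS (d=31, Q=-180); attach at lengths (64/3, 29/3); label the merged cluster FMS
  updated: d(E,FMS)=19, d(FMS,V)=99/4, d(FMS,Y)=61/4
iteration 3: select E,FMS (d=19, Q=-74); attach at lengths (8, 11); label the merged cluster EFMS
  updated: d(EFMS,V)=115/8, d(EFMS,Y)=29/8
iteration 4: select EFMS,V (d=115/8, Q=-20); attach at lengths (8, 51/8); label the merged cluster EFMSV
  updated: d(EFMSV,Y)=-35/8
iteration 5: select EFMSV,Y (d=-35/8); attach at lengths (-35/16, -35/16); label the merged cluster EFMSVY
final tree: (((E:8,(F:64/3,(M:29/2,S:9/2):29/3):11):8,V:51/8):-35/16,Y:-35/16)
total length: 79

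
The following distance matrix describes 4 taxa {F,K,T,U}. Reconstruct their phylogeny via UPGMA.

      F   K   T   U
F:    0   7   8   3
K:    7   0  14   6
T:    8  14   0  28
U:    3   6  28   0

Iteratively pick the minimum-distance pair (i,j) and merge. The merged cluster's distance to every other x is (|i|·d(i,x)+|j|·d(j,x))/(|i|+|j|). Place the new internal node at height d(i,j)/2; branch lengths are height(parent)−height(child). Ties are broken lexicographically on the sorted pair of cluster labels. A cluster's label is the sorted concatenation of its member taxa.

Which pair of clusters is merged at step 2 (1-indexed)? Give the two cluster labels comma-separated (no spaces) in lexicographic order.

step 1: merge (F,U) at d=3; branch lengths F→3/2, U→3/2; new cluster FU
  updated: d(FU,K)=13/2, d(FU,T)=18
step 2: merge (FU,K) at d=13/2; branch lengths FU→7/4, K→13/4; new cluster FKU
  updated: d(FKU,T)=50/3
step 3: merge (FKU,T) at d=50/3; branch lengths FKU→61/12, T→25/3; new cluster FKTU
final tree: (((F:3/2,U:3/2):7/4,K:13/4):61/12,T:25/3)
total length: 257/12

FU,K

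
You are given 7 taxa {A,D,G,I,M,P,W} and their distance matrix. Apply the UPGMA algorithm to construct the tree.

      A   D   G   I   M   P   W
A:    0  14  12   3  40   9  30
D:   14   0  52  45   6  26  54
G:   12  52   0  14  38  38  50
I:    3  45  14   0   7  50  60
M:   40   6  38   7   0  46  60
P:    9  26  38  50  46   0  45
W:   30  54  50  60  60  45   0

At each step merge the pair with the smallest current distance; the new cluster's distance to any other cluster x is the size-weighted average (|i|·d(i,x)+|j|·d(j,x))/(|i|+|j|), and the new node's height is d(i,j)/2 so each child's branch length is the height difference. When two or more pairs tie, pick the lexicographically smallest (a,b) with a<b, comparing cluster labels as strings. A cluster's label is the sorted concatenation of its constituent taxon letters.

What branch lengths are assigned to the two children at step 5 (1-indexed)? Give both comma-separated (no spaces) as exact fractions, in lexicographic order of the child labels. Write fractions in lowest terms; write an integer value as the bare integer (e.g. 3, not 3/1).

7/12,55/4

1. join A+I (d=3) ⇒ AI; edges |A|=3/2, |I|=3/2
  updated: d(AI,D)=59/2, d(AI,G)=13, d(AI,M)=47/2, d(AI,P)=59/2, d(AI,W)=45
2. join D+M (d=6) ⇒ DM; edges |D|=3, |M|=3
  updated: d(AI,DM)=53/2, d(DM,G)=45, d(DM,P)=36, d(DM,W)=57
3. join AI+G (d=13) ⇒ AGI; edges |AI|=5, |G|=13/2
  updated: d(AGI,DM)=98/3, d(AGI,P)=97/3, d(AGI,W)=140/3
4. join AGI+P (d=97/3) ⇒ AGIP; edges |AGI|=29/3, |P|=97/6
  updated: d(AGIP,DM)=67/2, d(AGIP,W)=185/4
5. join AGIP+DM (d=67/2) ⇒ ADGIMP; edges |AGIP|=7/12, |DM|=55/4
  updated: d(ADGIMP,W)=299/6
6. join ADGIMP+W (d=299/6) ⇒ ADGIMPW; edges |ADGIMP|=49/6, |W|=299/12
final tree: (((((A:3/2,I:3/2):5,G:13/2):29/3,P:97/6):7/12,(D:3,M:3):55/4):49/6,W:299/12)
total length: 375/4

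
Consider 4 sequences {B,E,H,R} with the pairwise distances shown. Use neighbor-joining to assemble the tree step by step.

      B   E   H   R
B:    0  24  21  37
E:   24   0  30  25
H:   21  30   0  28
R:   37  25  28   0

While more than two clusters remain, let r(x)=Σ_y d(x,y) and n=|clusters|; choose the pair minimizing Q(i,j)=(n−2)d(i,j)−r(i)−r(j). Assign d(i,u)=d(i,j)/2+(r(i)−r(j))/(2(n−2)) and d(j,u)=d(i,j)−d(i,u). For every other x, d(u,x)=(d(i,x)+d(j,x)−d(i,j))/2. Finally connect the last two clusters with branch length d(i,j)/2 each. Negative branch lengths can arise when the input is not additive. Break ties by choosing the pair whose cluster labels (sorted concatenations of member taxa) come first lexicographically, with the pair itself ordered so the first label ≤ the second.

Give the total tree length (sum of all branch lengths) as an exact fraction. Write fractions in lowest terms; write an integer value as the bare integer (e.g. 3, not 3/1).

211/4

1. join B+H (d=21, Q=-119) ⇒ BH; edges |B|=45/4, |H|=39/4
  updated: d(BH,E)=33/2, d(BH,R)=22
2. join BH+E (d=33/2, Q=-127/2) ⇒ BEH; edges |BH|=27/4, |E|=39/4
  updated: d(BEH,R)=61/4
3. join BEH+R (d=61/4) ⇒ BEHR; edges |BEH|=61/8, |R|=61/8
final tree: (((B:45/4,H:39/4):27/4,E:39/4):61/8,R:61/8)
total length: 211/4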